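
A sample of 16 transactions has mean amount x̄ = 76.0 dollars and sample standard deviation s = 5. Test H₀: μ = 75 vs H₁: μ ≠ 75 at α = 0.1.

t = (x̄ - μ₀)/(s/√n) = (76.0 - 75)/(5/√16) = 0.8. df = 15, critical t = ±1.753. Fail to reject H₀.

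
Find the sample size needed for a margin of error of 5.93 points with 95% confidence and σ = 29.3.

n = (z*σ/E)² = (1.96×29.3/5.93)² = 93.8 → n = 94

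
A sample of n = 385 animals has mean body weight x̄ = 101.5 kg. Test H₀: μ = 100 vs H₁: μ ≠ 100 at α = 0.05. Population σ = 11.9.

z = (x̄ - μ₀)/(σ/√n) = (101.5 - 100)/(11.9/√385) = 2.473. Critical value: ±1.96. Since |2.473| > 1.96, Reject H₀.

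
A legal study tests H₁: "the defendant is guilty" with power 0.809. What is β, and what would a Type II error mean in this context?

β = 1 - power = 1 - 0.809 = 0.191. A Type II error is failing to reject H₀ when H₀ is false (false negative) — here, failing to conclude that the defendant is guilty when in fact it is true. Consequence: acquitting a guilty person.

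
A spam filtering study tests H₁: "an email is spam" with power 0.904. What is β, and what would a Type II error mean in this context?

β = 1 - power = 1 - 0.904 = 0.096. A Type II error is failing to reject H₀ when H₀ is false (false negative) — here, failing to conclude that an email is spam when in fact it is true. Consequence: a spam email lands in the inbox.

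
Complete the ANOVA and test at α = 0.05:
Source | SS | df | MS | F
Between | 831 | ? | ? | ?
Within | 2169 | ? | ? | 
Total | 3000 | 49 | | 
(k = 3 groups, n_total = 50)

df_between = 2, df_within = 47. MS_between = 415.5, MS_within = 46.15. F = 9.003, F_crit ≈ 3.195. Reject H₀.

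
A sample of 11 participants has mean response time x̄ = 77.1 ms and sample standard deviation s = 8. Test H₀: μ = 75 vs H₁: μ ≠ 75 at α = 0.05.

t = (x̄ - μ₀)/(s/√n) = (77.1 - 75)/(8/√11) = 0.871. df = 10, critical t = ±2.228. Fail to reject H₀.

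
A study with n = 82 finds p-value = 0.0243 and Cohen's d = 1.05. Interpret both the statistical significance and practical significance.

Statistically significant (p = 0.0243 < 0.05). Cohen's d = 1.05 indicates a large effect size. Both statistical and practical significance should be considered.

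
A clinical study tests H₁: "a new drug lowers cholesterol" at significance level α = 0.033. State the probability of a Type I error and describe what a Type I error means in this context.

P(Type I error) = α = 0.033. A Type I error is rejecting H₀ when H₀ is actually true (false positive) — here, concluding that a new drug lowers cholesterol when in fact this is not the case. Consequence: approving an ineffective drug — patients take a useless medication and may skip effective alternatives.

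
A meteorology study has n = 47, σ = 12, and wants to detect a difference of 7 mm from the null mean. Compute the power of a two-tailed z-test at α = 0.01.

SE = σ/√n = 12/√47 = 1.75. Non-centrality λ = d/SE = 7/1.75 = 3.999. Power ≈ Φ(λ - z_{α/2}) = Φ(3.999 - 2.576) = Φ(1.423) = 0.923.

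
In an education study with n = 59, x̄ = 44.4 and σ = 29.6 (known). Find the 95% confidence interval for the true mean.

CI = x̄ ± z*(σ/√n) = 44.4 ± 1.96(29.6/√59) = 44.4 ± 7.55 = (36.85, 51.95)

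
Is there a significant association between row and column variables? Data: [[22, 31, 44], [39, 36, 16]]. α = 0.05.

χ² = 18.004. df = 2, critical = 5.991. Reject H₀. Variables are dependent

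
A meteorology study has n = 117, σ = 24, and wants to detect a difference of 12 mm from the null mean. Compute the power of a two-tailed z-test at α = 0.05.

SE = σ/√n = 24/√117 = 2.219. Non-centrality λ = d/SE = 12/2.219 = 5.408. Power ≈ Φ(λ - z_{α/2}) = Φ(5.408 - 1.96) = Φ(3.448) = 1.0.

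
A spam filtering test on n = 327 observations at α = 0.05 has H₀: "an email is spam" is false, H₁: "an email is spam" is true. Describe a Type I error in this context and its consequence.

Type I error: rejecting H₀ when it is true — concluding that an email is spam when in fact it is not. Consequence: a legitimate email is sent to the spam folder and the user misses it.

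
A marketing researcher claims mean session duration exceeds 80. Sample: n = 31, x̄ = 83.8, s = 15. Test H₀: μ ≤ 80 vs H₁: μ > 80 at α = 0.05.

t = (83.8 - 80)/(15/√31) = 1.411, df = 30. Critical t = 1.697. Fail to reject H₀.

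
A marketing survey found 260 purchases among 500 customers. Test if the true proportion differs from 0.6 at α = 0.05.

p̂ = 0.52, p₀ = 0.6. z = (p̂ - p₀)/√(p₀(1-p₀)/n) = -3.651. Critical: ±1.96. Reject H₀.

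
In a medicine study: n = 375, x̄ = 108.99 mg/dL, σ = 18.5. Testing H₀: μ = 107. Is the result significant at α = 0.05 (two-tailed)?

z = (108.99 - 107)/(18.5/√375) = 2.083. Since |z| > 1.96, significant at α = 0.05.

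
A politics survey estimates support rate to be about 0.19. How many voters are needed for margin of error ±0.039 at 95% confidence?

n = z²p(1-p)/E² = 1.96²×0.19×0.81/0.039² = 388.7 → n = 389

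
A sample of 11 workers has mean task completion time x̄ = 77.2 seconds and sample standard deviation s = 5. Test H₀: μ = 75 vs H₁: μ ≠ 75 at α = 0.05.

t = (x̄ - μ₀)/(s/√n) = (77.2 - 75)/(5/√11) = 1.459. df = 10, critical t = ±2.228. Fail to reject H₀.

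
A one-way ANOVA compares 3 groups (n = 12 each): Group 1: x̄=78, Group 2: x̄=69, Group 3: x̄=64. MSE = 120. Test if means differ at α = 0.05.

Grand mean = 70.33. SS_between = 1208.0, MS_between = 604.0. F = 5.033, F_crit ≈ 3.285. Reject H₀.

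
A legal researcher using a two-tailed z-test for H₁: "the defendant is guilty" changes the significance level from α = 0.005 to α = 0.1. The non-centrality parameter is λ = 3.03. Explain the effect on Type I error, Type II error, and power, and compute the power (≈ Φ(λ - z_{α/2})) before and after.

Increasing α from 0.005 to 0.1:
• Type I error rate increases (α is the Type I rate by definition).
• Critical value moves from z_{α/2} = 2.807 to 1.645, so power = Φ(λ - z_{α/2}) goes from Φ(3.03 - 2.807) = 0.588 to Φ(3.03 - 1.645) = 0.917.
• Type II error rate β = 1 - power therefore decreases (0.412 → 0.083).
Appropriate when false negatives are costly — here, acquitting a guilty person.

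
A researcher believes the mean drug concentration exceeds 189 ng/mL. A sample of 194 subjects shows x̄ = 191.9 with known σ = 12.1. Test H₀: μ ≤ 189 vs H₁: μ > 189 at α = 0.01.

z = 3.338. Critical value: 2.33. Reject H₀.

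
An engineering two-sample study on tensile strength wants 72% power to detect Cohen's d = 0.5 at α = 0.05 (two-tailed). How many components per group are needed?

z_{α/2} = 1.96, z_β = Φ⁻¹(0.72) = 0.583. For medium effect (d = 0.5): n per group = 2(z_{α/2} + z_β)²/d² = 2(1.96 + 0.583)²/0.5² = 51.7 → 52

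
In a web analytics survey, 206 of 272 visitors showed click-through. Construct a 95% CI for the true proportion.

p̂ = 0.757. CI = p̂ ± z*√(p̂(1-p̂)/n) = (0.706, 0.808)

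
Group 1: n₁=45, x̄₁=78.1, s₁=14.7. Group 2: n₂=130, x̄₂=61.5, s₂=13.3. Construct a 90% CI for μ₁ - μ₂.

Difference = 16.6. SE = √(14.7²/45 + 13.3²/130) = 2.482. CI = (12.52, 20.68)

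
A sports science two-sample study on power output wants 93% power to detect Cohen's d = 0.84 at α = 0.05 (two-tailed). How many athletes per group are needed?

z_{α/2} = 1.96, z_β = Φ⁻¹(0.93) = 1.476. For large effect (d = 0.84): n per group = 2(z_{α/2} + z_β)²/d² = 2(1.96 + 1.476)²/0.84² = 33.5 → 34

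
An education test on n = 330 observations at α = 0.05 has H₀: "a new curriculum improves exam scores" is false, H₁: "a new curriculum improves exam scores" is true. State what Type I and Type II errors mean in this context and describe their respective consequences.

Type I (false positive): concluding that a new curriculum improves exam scores when it is not — adopting a curriculum that gives no real benefit — disruption for nothing. Type II (false negative): failing to conclude that a new curriculum improves exam scores when it is — keeping the old curriculum when the new one would have helped students. Which is costlier depends on domain priorities and is a judgement call rather than a statistical fact.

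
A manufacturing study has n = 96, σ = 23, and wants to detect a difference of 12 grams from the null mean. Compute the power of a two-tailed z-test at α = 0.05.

SE = σ/√n = 23/√96 = 2.347. Non-centrality λ = d/SE = 12/2.347 = 5.112. Power ≈ Φ(λ - z_{α/2}) = Φ(5.112 - 1.96) = Φ(3.152) = 0.999.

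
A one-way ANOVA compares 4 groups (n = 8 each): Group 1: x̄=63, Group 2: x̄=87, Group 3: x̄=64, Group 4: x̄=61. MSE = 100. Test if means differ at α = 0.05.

Grand mean = 68.75. SS_between = 3590.0, MS_between = 1196.67. F = 11.967, F_crit ≈ 2.947. Reject H₀.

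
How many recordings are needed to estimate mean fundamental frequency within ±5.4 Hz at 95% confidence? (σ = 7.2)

n = (z*σ/E)² = (1.96×7.2/5.4)² = 6.8 → n = 7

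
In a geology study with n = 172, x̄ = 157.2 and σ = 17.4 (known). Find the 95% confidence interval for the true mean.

CI = x̄ ± z*(σ/√n) = 157.2 ± 1.96(17.4/√172) = 157.2 ± 2.6 = (154.6, 159.8)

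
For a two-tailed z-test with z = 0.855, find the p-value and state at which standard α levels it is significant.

p = 2·P(Z > |0.855|) = 2·(1 - Φ(0.855)) ≈ 0.3926. Not significant at any standard level.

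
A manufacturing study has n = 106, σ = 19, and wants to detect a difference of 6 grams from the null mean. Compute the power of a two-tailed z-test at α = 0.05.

SE = σ/√n = 19/√106 = 1.845. Non-centrality λ = d/SE = 6/1.845 = 3.251. Power ≈ Φ(λ - z_{α/2}) = Φ(3.251 - 1.96) = Φ(1.291) = 0.902.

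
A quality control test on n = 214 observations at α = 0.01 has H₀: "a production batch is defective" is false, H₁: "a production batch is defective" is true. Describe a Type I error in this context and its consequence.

Type I error: rejecting H₀ when it is true — concluding that a production batch is defective when in fact it is not. Consequence: scrapping a good batch — wasted material and cost for no reason.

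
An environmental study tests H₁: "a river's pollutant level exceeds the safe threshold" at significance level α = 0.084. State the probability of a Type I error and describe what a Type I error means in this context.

P(Type I error) = α = 0.084. A Type I error is rejecting H₀ when H₀ is actually true (false positive) — here, concluding that a river's pollutant level exceeds the safe threshold when in fact this is not the case. Consequence: shutting down a compliant factory unnecessarily.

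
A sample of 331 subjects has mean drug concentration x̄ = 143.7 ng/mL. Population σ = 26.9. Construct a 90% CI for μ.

CI = x̄ ± z*(σ/√n) = 143.7 ± 1.645(26.9/√331) = 143.7 ± 2.43 = (141.27, 146.13)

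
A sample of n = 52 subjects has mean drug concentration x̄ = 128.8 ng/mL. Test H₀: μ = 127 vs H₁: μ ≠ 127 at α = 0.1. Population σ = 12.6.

z = (x̄ - μ₀)/(σ/√n) = (128.8 - 127)/(12.6/√52) = 1.03. Critical value: ±1.645. Since |1.03| ≤ 1.645, Fail to reject H₀.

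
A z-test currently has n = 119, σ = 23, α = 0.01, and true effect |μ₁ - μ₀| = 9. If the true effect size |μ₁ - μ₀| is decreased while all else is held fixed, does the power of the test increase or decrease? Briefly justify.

Power decreases: a smaller true effect decreases the non-centrality λ = |μ₁ - μ₀|/(σ/√n).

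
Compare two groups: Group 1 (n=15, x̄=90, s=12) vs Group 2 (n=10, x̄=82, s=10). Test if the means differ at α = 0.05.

Pooled sp = 11.26. t = 1.74, df = 23. Critical t = ±2.069. Fail to reject H₀.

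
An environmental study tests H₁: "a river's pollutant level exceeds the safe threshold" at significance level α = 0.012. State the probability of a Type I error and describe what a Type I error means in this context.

P(Type I error) = α = 0.012. A Type I error is rejecting H₀ when H₀ is actually true (false positive) — here, concluding that a river's pollutant level exceeds the safe threshold when in fact this is not the case. Consequence: shutting down a compliant factory unnecessarily.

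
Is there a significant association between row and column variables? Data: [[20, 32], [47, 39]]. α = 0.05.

χ² = 3.4. df = 1, critical = 3.841. Fail to reject H₀. No evidence of dependence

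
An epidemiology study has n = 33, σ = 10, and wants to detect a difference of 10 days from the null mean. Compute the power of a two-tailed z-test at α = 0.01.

SE = σ/√n = 10/√33 = 1.741. Non-centrality λ = d/SE = 10/1.741 = 5.745. Power ≈ Φ(λ - z_{α/2}) = Φ(5.745 - 2.576) = Φ(3.169) = 0.999.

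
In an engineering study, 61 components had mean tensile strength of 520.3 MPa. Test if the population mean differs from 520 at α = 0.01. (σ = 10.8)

z = (x̄ - μ₀)/(σ/√n) = (520.3 - 520)/(10.8/√61) = 0.217. Critical value: ±2.576. Since |0.217| ≤ 2.576, Fail to reject H₀.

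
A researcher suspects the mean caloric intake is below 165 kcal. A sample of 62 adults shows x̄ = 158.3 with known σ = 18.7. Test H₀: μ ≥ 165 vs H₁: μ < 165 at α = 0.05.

z = -2.821. Critical value: -1.645. Reject H₀.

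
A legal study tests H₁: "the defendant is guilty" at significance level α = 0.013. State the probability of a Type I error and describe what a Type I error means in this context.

P(Type I error) = α = 0.013. A Type I error is rejecting H₀ when H₀ is actually true (false positive) — here, concluding that the defendant is guilty when in fact this is not the case. Consequence: convicting an innocent person.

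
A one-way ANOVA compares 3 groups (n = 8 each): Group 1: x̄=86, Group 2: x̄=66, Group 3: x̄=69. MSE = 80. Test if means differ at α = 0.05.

Grand mean = 73.67. SS_between = 1861.33, MS_between = 930.67. F = 11.633, F_crit ≈ 3.467. Reject H₀.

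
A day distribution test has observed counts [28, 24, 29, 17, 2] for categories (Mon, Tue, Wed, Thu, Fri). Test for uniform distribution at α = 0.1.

Expected = 20 each. χ² = Σ(O-E)²/E = 24.7. df = 4, critical value = 7.779. Reject H₀.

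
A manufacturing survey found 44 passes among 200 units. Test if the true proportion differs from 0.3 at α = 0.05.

p̂ = 0.22, p₀ = 0.3. z = (p̂ - p₀)/√(p₀(1-p₀)/n) = -2.469. Critical: ±1.96. Reject H₀.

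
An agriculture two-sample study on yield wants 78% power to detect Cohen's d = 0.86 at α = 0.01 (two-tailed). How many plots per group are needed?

z_{α/2} = 2.576, z_β = Φ⁻¹(0.78) = 0.772. For large effect (d = 0.86): n per group = 2(z_{α/2} + z_β)²/d² = 2(2.576 + 0.772)²/0.86² = 30.3 → 31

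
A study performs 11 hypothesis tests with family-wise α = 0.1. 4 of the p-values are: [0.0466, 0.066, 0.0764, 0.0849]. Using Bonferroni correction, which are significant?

Bonferroni α = 0.1/11 = 0.00909. None of the given p-values are significant.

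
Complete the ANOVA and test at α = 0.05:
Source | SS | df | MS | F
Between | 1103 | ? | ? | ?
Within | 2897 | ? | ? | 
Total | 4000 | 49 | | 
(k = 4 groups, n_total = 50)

df_between = 3, df_within = 46. MS_between = 367.67, MS_within = 62.98. F = 5.838, F_crit ≈ 2.807. Reject H₀.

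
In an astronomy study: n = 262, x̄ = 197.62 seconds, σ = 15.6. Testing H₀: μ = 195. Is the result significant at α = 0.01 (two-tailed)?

z = (197.62 - 195)/(15.6/√262) = 2.718. Since |z| > 2.576, significant at α = 0.01.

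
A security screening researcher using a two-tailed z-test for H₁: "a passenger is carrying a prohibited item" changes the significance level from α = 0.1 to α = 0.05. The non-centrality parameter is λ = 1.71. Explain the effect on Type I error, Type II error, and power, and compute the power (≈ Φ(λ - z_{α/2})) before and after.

Decreasing α from 0.1 to 0.05:
• Type I error rate decreases (α is the Type I rate by definition).
• Critical value moves from z_{α/2} = 1.645 to 1.96, so power = Φ(λ - z_{α/2}) goes from Φ(1.71 - 1.645) = 0.526 to Φ(1.71 - 1.96) = 0.401.
• Type II error rate β = 1 - power therefore increases (0.474 → 0.599).
Appropriate when false positives are costly — here, detaining an innocent passenger — delay and inconvenience.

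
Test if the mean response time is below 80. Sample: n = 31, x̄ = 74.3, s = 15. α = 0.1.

t = (74.3 - 80)/(15/√31) = -2.116, df = 30. Critical t = -1.31. Reject H₀.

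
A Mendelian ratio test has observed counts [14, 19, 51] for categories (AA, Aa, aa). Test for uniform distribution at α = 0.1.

Expected = 28 each. χ² = Σ(O-E)²/E = 28.786. df = 2, critical value = 4.605. Reject H₀.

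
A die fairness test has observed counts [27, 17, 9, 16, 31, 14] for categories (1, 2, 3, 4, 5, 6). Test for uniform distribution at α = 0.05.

Expected = 19 each. χ² = Σ(O-E)²/E = 18.211. df = 5, critical value = 11.07. Reject H₀.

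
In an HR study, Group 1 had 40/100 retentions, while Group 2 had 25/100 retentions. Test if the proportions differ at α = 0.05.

p̂₁ = 0.4, p̂₂ = 0.25, pooled p̂ = 0.325. z = 2.265. Critical: ±1.96. Reject H₀.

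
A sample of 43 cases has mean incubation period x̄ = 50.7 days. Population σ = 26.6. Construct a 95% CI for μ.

CI = x̄ ± z*(σ/√n) = 50.7 ± 1.96(26.6/√43) = 50.7 ± 7.95 = (42.75, 58.65)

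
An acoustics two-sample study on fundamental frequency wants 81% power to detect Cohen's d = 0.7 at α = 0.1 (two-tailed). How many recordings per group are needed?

z_{α/2} = 1.645, z_β = Φ⁻¹(0.81) = 0.878. For medium effect (d = 0.7): n per group = 2(z_{α/2} + z_β)²/d² = 2(1.645 + 0.878)²/0.7² = 26.0 → 26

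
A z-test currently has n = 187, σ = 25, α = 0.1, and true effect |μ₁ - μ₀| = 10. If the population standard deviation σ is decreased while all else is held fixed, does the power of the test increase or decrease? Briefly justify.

Power increases: a smaller σ shrinks the standard error σ/√n, moving the sampling distribution under H₁ further from the critical value.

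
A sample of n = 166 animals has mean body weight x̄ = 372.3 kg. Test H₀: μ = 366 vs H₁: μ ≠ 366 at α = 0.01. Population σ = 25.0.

z = (x̄ - μ₀)/(σ/√n) = (372.3 - 366)/(25.0/√166) = 3.247. Critical value: ±2.576. Since |3.247| > 2.576, Reject H₀.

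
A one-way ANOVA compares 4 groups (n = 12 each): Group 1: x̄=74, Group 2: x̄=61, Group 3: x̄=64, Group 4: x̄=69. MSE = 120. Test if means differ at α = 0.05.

Grand mean = 67.0. SS_between = 1176.0, MS_between = 392.0. F = 3.267, F_crit ≈ 2.816. Reject H₀.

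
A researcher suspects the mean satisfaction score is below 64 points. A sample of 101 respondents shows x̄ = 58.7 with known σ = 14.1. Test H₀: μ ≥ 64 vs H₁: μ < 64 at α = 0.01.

z = -3.778. Critical value: -2.33. Reject H₀.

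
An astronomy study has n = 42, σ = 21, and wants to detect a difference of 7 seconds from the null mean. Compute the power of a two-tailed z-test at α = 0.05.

SE = σ/√n = 21/√42 = 3.24. Non-centrality λ = d/SE = 7/3.24 = 2.16. Power ≈ Φ(λ - z_{α/2}) = Φ(2.16 - 1.96) = Φ(0.2) = 0.579.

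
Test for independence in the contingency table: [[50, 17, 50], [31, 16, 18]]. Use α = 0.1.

χ² = 5.106. df = 2, critical = 4.605. Reject H₀. Variables are dependent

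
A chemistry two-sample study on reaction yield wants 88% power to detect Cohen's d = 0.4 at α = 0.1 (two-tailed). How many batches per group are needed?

z_{α/2} = 1.645, z_β = Φ⁻¹(0.88) = 1.175. For small effect (d = 0.4): n per group = 2(z_{α/2} + z_β)²/d² = 2(1.645 + 1.175)²/0.4² = 99.4 → 100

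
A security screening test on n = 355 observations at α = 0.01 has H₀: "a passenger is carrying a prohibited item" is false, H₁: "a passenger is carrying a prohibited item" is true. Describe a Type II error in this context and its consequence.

Type II error: failing to reject H₀ when it is false — concluding that a passenger is carrying a prohibited item is not supported when in fact it is. Consequence: letting a prohibited item through — security breach.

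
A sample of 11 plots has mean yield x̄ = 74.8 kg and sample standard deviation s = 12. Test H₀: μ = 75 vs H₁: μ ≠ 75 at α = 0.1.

t = (x̄ - μ₀)/(s/√n) = (74.8 - 75)/(12/√11) = -0.055. df = 10, critical t = ±1.812. Fail to reject H₀.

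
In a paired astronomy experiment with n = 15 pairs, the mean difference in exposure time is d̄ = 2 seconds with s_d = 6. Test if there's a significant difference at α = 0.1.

t = d̄/(s_d/√n) = 2/(6/√15) = 1.291. df = 14, critical t = ±1.761. Fail to reject H₀.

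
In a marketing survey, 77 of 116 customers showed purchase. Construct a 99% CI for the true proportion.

p̂ = 0.664. CI = p̂ ± z*√(p̂(1-p̂)/n) = (0.551, 0.777)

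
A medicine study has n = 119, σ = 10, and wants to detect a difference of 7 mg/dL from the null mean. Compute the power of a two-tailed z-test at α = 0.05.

SE = σ/√n = 10/√119 = 0.917. Non-centrality λ = d/SE = 7/0.917 = 7.636. Power ≈ Φ(λ - z_{α/2}) = Φ(7.636 - 1.96) = Φ(5.676) = 1.0.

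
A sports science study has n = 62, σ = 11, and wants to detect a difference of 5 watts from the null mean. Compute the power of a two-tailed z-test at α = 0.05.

SE = σ/√n = 11/√62 = 1.397. Non-centrality λ = d/SE = 5/1.397 = 3.579. Power ≈ Φ(λ - z_{α/2}) = Φ(3.579 - 1.96) = Φ(1.619) = 0.947.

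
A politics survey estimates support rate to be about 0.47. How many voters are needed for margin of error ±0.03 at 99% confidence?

n = z²p(1-p)/E² = 2.576²×0.47×0.53/0.03² = 1836.6 → n = 1837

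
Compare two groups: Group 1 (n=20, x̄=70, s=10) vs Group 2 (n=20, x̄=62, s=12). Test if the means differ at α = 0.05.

Pooled sp = 11.05. t = 2.29, df = 38. Critical t = ±2.024. Reject H₀.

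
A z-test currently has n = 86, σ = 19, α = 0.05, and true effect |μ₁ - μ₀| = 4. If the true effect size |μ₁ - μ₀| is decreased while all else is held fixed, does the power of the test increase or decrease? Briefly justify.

Power decreases: a smaller true effect decreases the non-centrality λ = |μ₁ - μ₀|/(σ/√n).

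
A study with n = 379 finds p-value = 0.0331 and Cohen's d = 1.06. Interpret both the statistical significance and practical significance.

Statistically significant (p = 0.0331 < 0.05). Cohen's d = 1.06 indicates a large effect size. Both statistical and practical significance should be considered.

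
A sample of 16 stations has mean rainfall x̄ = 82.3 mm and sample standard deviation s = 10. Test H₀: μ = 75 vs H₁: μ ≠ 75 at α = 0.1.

t = (x̄ - μ₀)/(s/√n) = (82.3 - 75)/(10/√16) = 2.92. df = 15, critical t = ±1.753. Reject H₀.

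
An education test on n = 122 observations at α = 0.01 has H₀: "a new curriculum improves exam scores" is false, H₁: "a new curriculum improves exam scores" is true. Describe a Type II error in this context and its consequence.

Type II error: failing to reject H₀ when it is false — concluding that a new curriculum improves exam scores is not supported when in fact it is. Consequence: keeping the old curriculum when the new one would have helped students.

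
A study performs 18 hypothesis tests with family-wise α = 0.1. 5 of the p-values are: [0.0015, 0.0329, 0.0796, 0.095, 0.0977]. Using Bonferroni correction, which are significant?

Bonferroni α = 0.1/18 = 0.00556. Significant p-values: [0.0015]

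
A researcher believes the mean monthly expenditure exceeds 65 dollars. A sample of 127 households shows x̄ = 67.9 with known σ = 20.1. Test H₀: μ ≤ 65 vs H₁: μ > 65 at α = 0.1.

z = 1.626. Critical value: 1.28. Reject H₀.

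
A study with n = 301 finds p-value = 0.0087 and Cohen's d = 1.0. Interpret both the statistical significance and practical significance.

Statistically significant (p = 0.0087 < 0.05). Cohen's d = 1.0 indicates a large effect size. Both statistical and practical significance should be considered.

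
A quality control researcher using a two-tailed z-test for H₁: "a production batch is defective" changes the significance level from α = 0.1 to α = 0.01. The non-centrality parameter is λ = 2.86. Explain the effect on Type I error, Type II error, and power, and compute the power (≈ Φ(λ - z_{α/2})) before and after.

Decreasing α from 0.1 to 0.01:
• Type I error rate decreases (α is the Type I rate by definition).
• Critical value moves from z_{α/2} = 1.645 to 2.576, so power = Φ(λ - z_{α/2}) goes from Φ(2.86 - 1.645) = 0.888 to Φ(2.86 - 2.576) = 0.612.
• Type II error rate β = 1 - power therefore increases (0.112 → 0.388).
Appropriate when false positives are costly — here, scrapping a good batch — wasted material and cost for no reason.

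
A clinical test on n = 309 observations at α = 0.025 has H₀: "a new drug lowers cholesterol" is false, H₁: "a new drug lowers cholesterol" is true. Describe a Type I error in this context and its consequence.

Type I error: rejecting H₀ when it is true — concluding that a new drug lowers cholesterol when in fact it is not. Consequence: approving an ineffective drug — patients take a useless medication and may skip effective alternatives.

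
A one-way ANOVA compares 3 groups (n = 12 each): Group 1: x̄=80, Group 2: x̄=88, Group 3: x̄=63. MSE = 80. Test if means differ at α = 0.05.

Grand mean = 77.0. SS_between = 3912.0, MS_between = 1956.0. F = 24.45, F_crit ≈ 3.285. Reject H₀.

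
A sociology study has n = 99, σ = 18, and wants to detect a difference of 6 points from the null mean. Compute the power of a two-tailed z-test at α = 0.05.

SE = σ/√n = 18/√99 = 1.809. Non-centrality λ = d/SE = 6/1.809 = 3.317. Power ≈ Φ(λ - z_{α/2}) = Φ(3.317 - 1.96) = Φ(1.357) = 0.913.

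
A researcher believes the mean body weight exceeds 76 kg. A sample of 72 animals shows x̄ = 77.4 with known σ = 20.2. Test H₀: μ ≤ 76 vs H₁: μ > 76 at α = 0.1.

z = 0.588. Critical value: 1.28. Fail to reject H₀.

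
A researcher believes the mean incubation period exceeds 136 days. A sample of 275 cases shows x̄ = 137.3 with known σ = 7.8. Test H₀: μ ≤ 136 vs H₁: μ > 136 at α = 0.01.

z = 2.764. Critical value: 2.33. Reject H₀.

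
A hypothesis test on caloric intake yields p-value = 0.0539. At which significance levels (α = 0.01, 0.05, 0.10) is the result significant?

p = 0.0539. Significant at: α = 0.1.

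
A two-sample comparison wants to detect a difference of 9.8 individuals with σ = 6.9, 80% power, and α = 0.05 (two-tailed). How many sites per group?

n per group = 2(z_α/2 + z_β)²σ²/d² = 2×(1.96 + 0.84)²×6.9²/9.8² = 7.8 → n = 8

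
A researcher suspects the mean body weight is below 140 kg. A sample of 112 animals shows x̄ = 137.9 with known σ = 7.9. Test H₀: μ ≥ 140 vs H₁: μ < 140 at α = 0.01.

z = -2.813. Critical value: -2.33. Reject H₀.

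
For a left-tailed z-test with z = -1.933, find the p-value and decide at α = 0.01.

p = P(Z < -1.933) = Φ(-1.933) ≈ 0.0266. Since p ≥ 0.01, fail to reject H₀ (not significant) at α = 0.01.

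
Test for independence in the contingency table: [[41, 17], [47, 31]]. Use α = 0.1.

χ² = 1.586. df = 1, critical = 2.706. Fail to reject H₀. No evidence of dependence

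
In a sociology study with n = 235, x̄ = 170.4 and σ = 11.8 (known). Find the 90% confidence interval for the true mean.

CI = x̄ ± z*(σ/√n) = 170.4 ± 1.645(11.8/√235) = 170.4 ± 1.27 = (169.13, 171.67)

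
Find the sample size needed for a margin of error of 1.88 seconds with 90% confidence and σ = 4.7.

n = (z*σ/E)² = (1.645×4.7/1.88)² = 16.9 → n = 17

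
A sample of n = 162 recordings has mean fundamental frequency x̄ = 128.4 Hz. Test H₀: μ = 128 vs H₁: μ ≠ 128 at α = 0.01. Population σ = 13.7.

z = (x̄ - μ₀)/(σ/√n) = (128.4 - 128)/(13.7/√162) = 0.372. Critical value: ±2.576. Since |0.372| ≤ 2.576, Fail to reject H₀.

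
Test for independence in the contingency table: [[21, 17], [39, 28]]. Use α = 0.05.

χ² = 0.086. df = 1, critical = 3.841. Fail to reject H₀. No evidence of dependence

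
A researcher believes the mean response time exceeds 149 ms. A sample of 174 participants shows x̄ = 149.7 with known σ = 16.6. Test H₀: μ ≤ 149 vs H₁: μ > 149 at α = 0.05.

z = 0.556. Critical value: 1.645. Fail to reject H₀.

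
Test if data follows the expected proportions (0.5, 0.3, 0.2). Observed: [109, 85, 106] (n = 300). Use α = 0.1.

Expected: [150.0, 90.0, 60.0]. χ² = 46.751. df = 2, critical = 4.605. Reject H₀.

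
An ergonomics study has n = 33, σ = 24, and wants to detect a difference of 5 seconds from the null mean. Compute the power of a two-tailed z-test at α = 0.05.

SE = σ/√n = 24/√33 = 4.178. Non-centrality λ = d/SE = 5/4.178 = 1.197. Power ≈ Φ(λ - z_{α/2}) = Φ(1.197 - 1.96) = Φ(-0.763) = 0.223.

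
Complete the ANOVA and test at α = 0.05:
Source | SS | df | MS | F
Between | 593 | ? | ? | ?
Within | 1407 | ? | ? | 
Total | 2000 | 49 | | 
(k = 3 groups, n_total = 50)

df_between = 2, df_within = 47. MS_between = 296.5, MS_within = 29.94. F = 9.904, F_crit ≈ 3.195. Reject H₀.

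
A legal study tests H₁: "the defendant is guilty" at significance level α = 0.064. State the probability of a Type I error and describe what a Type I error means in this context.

P(Type I error) = α = 0.064. A Type I error is rejecting H₀ when H₀ is actually true (false positive) — here, concluding that the defendant is guilty when in fact this is not the case. Consequence: convicting an innocent person.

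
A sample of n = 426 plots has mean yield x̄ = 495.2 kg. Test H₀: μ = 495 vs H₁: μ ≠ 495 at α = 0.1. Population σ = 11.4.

z = (x̄ - μ₀)/(σ/√n) = (495.2 - 495)/(11.4/√426) = 0.362. Critical value: ±1.645. Since |0.362| ≤ 1.645, Fail to reject H₀.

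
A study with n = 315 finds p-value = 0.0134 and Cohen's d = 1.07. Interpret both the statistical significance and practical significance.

Statistically significant (p = 0.0134 < 0.05). Cohen's d = 1.07 indicates a large effect size. Both statistical and practical significance should be considered.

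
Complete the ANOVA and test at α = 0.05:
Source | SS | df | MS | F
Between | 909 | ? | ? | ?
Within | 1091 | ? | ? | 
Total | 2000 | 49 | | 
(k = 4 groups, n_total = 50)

df_between = 3, df_within = 46. MS_between = 303.0, MS_within = 23.72. F = 12.775, F_crit ≈ 2.807. Reject H₀.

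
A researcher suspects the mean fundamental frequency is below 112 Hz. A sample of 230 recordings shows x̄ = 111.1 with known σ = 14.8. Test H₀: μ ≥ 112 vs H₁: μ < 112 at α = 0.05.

z = -0.922. Critical value: -1.645. Fail to reject H₀.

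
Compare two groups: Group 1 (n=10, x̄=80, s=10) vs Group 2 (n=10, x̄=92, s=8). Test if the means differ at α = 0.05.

Pooled sp = 9.06. t = -2.963, df = 18. Critical t = ±2.101. Reject H₀.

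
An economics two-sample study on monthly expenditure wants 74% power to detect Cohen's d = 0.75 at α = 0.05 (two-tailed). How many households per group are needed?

z_{α/2} = 1.96, z_β = Φ⁻¹(0.74) = 0.643. For medium effect (d = 0.75): n per group = 2(z_{α/2} + z_β)²/d² = 2(1.96 + 0.643)²/0.75² = 24.1 → 25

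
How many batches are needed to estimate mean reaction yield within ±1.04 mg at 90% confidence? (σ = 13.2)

n = (z*σ/E)² = (1.645×13.2/1.04)² = 435.9 → n = 436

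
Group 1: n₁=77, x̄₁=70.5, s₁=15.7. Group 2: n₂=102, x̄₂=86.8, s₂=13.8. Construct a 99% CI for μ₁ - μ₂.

Difference = -16.3. SE = √(15.7²/77 + 13.8²/102) = 2.251. CI = (-22.1, -10.5)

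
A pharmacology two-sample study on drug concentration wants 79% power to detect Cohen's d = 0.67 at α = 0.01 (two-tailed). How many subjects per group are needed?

z_{α/2} = 2.576, z_β = Φ⁻¹(0.79) = 0.806. For medium effect (d = 0.67): n per group = 2(z_{α/2} + z_β)²/d² = 2(2.576 + 0.806)²/0.67² = 51.0 → 51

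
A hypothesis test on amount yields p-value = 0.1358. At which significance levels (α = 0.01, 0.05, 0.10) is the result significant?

p = 0.1358. Not significant at any of the given levels.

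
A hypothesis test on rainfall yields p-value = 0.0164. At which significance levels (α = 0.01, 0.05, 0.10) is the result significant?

p = 0.0164. Significant at: α = 0.05, 0.1.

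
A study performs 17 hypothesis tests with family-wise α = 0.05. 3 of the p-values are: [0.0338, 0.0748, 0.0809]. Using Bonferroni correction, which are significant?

Bonferroni α = 0.05/17 = 0.00294. None of the given p-values are significant.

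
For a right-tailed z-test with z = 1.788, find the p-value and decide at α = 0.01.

p = P(Z > 1.788) = 1 - Φ(1.788) ≈ 0.0369. Since p ≥ 0.01, fail to reject H₀ (not significant) at α = 0.01.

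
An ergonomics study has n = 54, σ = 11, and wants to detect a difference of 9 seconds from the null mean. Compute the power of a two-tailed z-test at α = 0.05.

SE = σ/√n = 11/√54 = 1.497. Non-centrality λ = d/SE = 9/1.497 = 6.012. Power ≈ Φ(λ - z_{α/2}) = Φ(6.012 - 1.96) = Φ(4.052) = 1.0.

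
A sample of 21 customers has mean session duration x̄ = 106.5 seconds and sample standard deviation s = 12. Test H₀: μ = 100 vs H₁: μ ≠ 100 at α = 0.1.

t = (x̄ - μ₀)/(s/√n) = (106.5 - 100)/(12/√21) = 2.482. df = 20, critical t = ±1.725. Reject H₀.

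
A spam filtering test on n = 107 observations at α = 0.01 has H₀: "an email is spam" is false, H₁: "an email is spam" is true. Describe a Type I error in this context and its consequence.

Type I error: rejecting H₀ when it is true — concluding that an email is spam when in fact it is not. Consequence: a legitimate email is sent to the spam folder and the user misses it.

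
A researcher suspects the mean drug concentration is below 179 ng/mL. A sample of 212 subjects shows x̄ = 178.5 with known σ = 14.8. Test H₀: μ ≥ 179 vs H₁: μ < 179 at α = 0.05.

z = -0.492. Critical value: -1.645. Fail to reject H₀.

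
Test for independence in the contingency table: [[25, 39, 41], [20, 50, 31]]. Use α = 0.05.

χ² = 3.228. df = 2, critical = 5.991. Fail to reject H₀. No evidence of dependence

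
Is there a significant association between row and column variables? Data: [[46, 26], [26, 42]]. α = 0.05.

χ² = 9.213. df = 1, critical = 3.841. Reject H₀. Variables are dependent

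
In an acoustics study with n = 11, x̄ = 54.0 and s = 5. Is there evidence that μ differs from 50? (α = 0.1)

t = (x̄ - μ₀)/(s/√n) = (54.0 - 50)/(5/√11) = 2.653. df = 10, critical t = ±1.812. Reject H₀.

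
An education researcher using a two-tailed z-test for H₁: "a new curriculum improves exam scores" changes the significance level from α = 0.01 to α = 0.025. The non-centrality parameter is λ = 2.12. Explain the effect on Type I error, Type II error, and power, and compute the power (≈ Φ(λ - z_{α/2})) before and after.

Increasing α from 0.01 to 0.025:
• Type I error rate increases (α is the Type I rate by definition).
• Critical value moves from z_{α/2} = 2.576 to 2.241, so power = Φ(λ - z_{α/2}) goes from Φ(2.12 - 2.576) = 0.324 to Φ(2.12 - 2.241) = 0.452.
• Type II error rate β = 1 - power therefore decreases (0.676 → 0.548).
Appropriate when false negatives are costly — here, keeping the old curriculum when the new one would have helped students.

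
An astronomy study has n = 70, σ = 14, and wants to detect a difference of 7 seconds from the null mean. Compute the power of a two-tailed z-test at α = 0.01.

SE = σ/√n = 14/√70 = 1.673. Non-centrality λ = d/SE = 7/1.673 = 4.183. Power ≈ Φ(λ - z_{α/2}) = Φ(4.183 - 2.576) = Φ(1.607) = 0.946.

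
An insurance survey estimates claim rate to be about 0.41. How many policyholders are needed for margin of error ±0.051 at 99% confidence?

n = z²p(1-p)/E² = 2.576²×0.41×0.59/0.051² = 617.1 → n = 618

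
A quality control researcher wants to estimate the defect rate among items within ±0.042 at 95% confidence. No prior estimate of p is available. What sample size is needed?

Conservative approach: use p = 0.5 (maximizes p(1-p) = 0.25). n = z²(0.25)/E² = 1.96²×0.25/0.042² = 544.4 → n = 545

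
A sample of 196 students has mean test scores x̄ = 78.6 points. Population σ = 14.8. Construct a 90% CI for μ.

CI = x̄ ± z*(σ/√n) = 78.6 ± 1.645(14.8/√196) = 78.6 ± 1.74 = (76.86, 80.34)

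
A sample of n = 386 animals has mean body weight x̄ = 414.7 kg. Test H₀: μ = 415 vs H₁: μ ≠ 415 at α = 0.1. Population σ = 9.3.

z = (x̄ - μ₀)/(σ/√n) = (414.7 - 415)/(9.3/√386) = -0.634. Critical value: ±1.645. Since |-0.634| ≤ 1.645, Fail to reject H₀.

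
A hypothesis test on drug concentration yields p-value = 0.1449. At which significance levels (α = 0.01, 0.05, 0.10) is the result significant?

p = 0.1449. Not significant at any of the given levels.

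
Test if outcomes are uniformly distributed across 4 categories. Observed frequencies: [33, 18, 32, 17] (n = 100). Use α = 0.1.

Expected = 25 each. χ² = Σ(O-E)²/E = 9.04. df = 3, critical value = 6.251. Reject H₀.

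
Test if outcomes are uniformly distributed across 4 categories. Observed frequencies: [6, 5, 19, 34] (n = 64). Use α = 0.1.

Expected = 16 each. χ² = Σ(O-E)²/E = 34.625. df = 3, critical value = 6.251. Reject H₀.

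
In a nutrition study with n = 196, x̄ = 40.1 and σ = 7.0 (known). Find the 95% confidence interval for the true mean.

CI = x̄ ± z*(σ/√n) = 40.1 ± 1.96(7.0/√196) = 40.1 ± 0.98 = (39.12, 41.08)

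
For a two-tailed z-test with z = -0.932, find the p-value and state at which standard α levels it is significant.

p = 2·P(Z > |-0.932|) = 2·(1 - Φ(0.932)) ≈ 0.3513. Not significant at any standard level.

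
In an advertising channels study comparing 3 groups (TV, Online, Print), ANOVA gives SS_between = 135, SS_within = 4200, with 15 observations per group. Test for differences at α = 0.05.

df_between = 2, df_within = 42. F = MS_between/MS_within = 67.5/100.0 = 0.675. F_crit ≈ 3.22. Fail to reject H₀.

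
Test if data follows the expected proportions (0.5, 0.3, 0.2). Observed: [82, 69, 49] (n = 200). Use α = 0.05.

Expected: [100.0, 60.0, 40.0]. χ² = 6.615. df = 2, critical = 5.991. Reject H₀.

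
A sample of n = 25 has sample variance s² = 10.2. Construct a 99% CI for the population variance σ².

df = 24. χ²_{0.005} = 45.559, χ²_{0.995} = 9.886. CI for σ² = ((n-1)s²/χ²_{α/2}, (n-1)s²/χ²_{1-α/2}) = (24·10.2/45.559, 24·10.2/9.886) = (5.37, 24.76)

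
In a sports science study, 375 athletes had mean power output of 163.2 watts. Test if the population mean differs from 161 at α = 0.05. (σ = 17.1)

z = (x̄ - μ₀)/(σ/√n) = (163.2 - 161)/(17.1/√375) = 2.491. Critical value: ±1.96. Since |2.491| > 1.96, Reject H₀.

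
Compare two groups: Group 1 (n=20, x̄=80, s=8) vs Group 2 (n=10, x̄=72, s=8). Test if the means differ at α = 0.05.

Pooled sp = 8.0. t = 2.582, df = 28. Critical t = ±2.048. Reject H₀.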